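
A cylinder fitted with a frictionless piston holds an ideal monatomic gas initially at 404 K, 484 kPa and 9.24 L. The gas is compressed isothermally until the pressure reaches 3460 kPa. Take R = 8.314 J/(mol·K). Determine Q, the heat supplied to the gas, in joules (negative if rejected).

-8800 J

n = P₁V₁/(RT₁) = 484×9.24/(8.314×404) = 1.33 mol.
Isothermal: T stays 404 K; PV = const ⇒ V₂ = 1.29 L, P₂ = 3460 kPa.
ΔU = 0 (ideal gas, T constant).
W = nRT ln(V₂/V₁) = 1.33×8.314×404×ln(0.140) = -8800 J.
Q = ΔU + W = -8800 J.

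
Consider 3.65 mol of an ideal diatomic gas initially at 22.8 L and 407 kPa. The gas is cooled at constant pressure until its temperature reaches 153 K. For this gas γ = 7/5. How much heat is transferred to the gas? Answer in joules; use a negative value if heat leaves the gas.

-16200 J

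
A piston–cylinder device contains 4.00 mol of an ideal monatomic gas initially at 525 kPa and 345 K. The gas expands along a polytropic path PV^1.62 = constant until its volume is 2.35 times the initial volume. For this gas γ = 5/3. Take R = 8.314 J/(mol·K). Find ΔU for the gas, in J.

-7080 J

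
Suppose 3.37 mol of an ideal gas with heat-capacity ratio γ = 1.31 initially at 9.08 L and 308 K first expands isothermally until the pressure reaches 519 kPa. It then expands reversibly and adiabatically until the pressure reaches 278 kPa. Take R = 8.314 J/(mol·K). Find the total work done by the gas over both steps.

9040 J

P₁ = nRT₁/V₁ = 3.37×8.314×308/9.08 = 950 kPa.
Step 1 — Isothermal: T stays 308 K; PV = const ⇒ V₂ = 16.6 L, P₂ = 519 kPa.
ΔU = 0 (ideal gas, T constant).
W = nRT ln(V₂/V₁) = 3.37×8.314×308×ln(1.83) = 5220 J.
Q = ΔU + W = 5220 J.
State after step 1: P = 519 kPa, V = 16.6 L, T = 308 K.
Step 2 — Adiabatic: T₂/T₁ = (P₂/P₁)^((γ−1)/γ) ⇒ T₂ = 308×(0.536)^0.237 = 266 K; V₂ = 26.8 L.
ΔU = nCvΔT = 3.37×26.8×(266−308) = -3820 J.
Q = 0 for an adiabatic process, so W = −ΔU = 3820 J.
Net over both steps: W = 9040 J, Q = 5220 J, ΔU = -3820 J.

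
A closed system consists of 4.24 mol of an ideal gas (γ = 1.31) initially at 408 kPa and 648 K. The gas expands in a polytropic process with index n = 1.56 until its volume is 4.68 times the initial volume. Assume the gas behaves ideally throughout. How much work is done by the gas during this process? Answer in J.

V₁ = nRT₁/P₁ = 4.24×8.314×648/408 = 56.0 L.
Polytropic n=1.56: T₂ = T₁(V₁/V₂)^(n−1) = 648×(0.214)^0.56 = 273 K; P₂ = P₁(V₁/V₂)^n = 36.7 kPa.
W = (P₁V₁−P₂V₂)/(n−1) = (408×56.0−36.7×262)/0.56 = 23600 J.

23600 J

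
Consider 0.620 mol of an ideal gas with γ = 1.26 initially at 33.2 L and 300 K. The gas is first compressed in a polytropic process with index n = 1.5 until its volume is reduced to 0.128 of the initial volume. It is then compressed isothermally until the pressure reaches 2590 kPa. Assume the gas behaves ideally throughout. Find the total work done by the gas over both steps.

-9590 J

P₁ = nRT₁/V₁ = 0.620×8.314×300/33.2 = 46.6 kPa.
Step 1 — Polytropic n=1.5: T₂ = T₁(V₁/V₂)^(n−1) = 300×(7.81)^0.50 = 839 K; P₂ = P₁(V₁/V₂)^n = 1020 kPa.
W = (P₁V₁−P₂V₂)/(n−1) = (46.6×33.2−1020×4.25)/0.50 = -5550 J.
ΔU = nCvΔT = 0.620×32.0×(839−300) = 10700 J.
Q = ΔU + W = 5120 J.
State after step 1: P = 1020 kPa, V = 4.25 L, T = 839 K.
Step 2 — Isothermal: T stays 839 K; PV = const ⇒ V₂ = 1.67 L, P₂ = 2590 kPa.
ΔU = 0 (ideal gas, T constant).
W = nRT ln(V₂/V₁) = 0.620×8.314×839×ln(0.393) = -4040 J.
Q = ΔU + W = -4040 J.
Net over both steps: W = -9590 J, Q = 1080 J, ΔU = 10700 J.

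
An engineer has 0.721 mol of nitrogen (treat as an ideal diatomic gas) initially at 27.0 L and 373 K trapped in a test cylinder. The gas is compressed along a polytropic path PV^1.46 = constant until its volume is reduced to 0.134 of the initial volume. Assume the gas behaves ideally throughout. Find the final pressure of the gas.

1560 kPa

P₁ = nRT₁/V₁ = 0.721×8.314×373/27.0 = 82.8 kPa.
Polytropic n=1.46: T₂ = T₁(V₁/V₂)^(n−1) = 373×(7.46)^0.46 = 940 K; P₂ = P₁(V₁/V₂)^n = 1560 kPa.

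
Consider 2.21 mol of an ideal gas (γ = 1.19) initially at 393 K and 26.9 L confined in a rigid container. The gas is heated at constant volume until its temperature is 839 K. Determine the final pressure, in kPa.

573 kPa

P₁ = nRT₁/V₁ = 2.21×8.314×393/26.9 = 268 kPa.
Isochoric: V stays 26.9 L; P/T = const ⇒ T₂ = 839 K, P₂ = 573 kPa.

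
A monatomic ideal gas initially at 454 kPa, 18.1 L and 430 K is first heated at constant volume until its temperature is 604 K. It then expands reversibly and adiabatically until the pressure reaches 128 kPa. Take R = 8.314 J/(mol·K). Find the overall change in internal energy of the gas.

n = P₁V₁/(RT₁) = 454×18.1/(8.314×430) = 2.30 mol.
Step 1 — Isochoric: V stays 18.1 L; P/T = const ⇒ T₂ = 604 K, P₂ = 638 kPa.
W = 0 (no volume change).
ΔU = nCvΔT = 2.30×12.5×(604−430) = 4990 J.
Q = ΔU = 4990 J.
State after step 1: P = 638 kPa, V = 18.1 L, T = 604 K.
Step 2 — Adiabatic: T₂/T₁ = (P₂/P₁)^((γ−1)/γ) ⇒ T₂ = 604×(0.201)^0.400 = 318 K; V₂ = 47.4 L.
ΔU = nCvΔT = 2.30×12.5×(318−604) = -8210 J.
Q = 0 for an adiabatic process, so W = −ΔU = 8210 J.
Net over both steps: W = 8210 J, Q = 4990 J, ΔU = -3220 J.

-3220 J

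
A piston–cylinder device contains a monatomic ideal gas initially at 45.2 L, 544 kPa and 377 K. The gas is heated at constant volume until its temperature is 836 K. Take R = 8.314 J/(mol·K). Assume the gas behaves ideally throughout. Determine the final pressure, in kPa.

1210 kPa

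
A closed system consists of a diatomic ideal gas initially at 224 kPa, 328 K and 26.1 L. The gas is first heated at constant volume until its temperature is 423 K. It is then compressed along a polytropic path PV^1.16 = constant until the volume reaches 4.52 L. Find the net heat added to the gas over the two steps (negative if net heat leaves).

-4920 J

n = P₁V₁/(RT₁) = 224×26.1/(8.314×328) = 2.14 mol.
Step 1 — Isochoric: V stays 26.1 L; P/T = const ⇒ T₂ = 423 K, P₂ = 289 kPa.
W = 0 (no volume change).
ΔU = nCvΔT = 2.14×20.8×(423−328) = 4230 J.
Q = ΔU = 4230 J.
State after step 1: P = 289 kPa, V = 26.1 L, T = 423 K.
Step 2 — Polytropic n=1.16: T₂ = T₁(V₁/V₂)^(n−1) = 423×(5.77)^0.16 = 560 K; P₂ = P₁(V₁/V₂)^n = 2210 kPa.
W = (P₁V₁−P₂V₂)/(n−1) = (289×26.1−2210×4.52)/0.16 = -15300 J.
ΔU = nCvΔT = 2.14×20.8×(560−423) = 6100 J.
Q = ΔU + W = -9160 J.
Net over both steps: W = -15300 J, Q = -4920 J, ΔU = 10300 J.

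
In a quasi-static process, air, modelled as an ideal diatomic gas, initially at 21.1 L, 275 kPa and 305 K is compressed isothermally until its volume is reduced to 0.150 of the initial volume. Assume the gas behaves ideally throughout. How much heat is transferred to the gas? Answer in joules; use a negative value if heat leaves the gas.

n = P₁V₁/(RT₁) = 275×21.1/(8.314×305) = 2.29 mol.
Isothermal: T stays 305 K; PV = const ⇒ V₂ = 3.17 L, P₂ = 1830 kPa.
ΔU = 0 (ideal gas, T constant).
W = nRT ln(V₂/V₁) = 2.29×8.314×305×ln(0.150) = -11000 J.
Q = ΔU + W = -11000 J.

-11000 J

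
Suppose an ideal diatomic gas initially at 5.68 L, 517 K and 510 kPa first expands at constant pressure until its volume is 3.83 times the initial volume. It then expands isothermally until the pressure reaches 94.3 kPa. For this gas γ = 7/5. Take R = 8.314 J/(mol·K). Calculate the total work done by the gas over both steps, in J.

n = P₁V₁/(RT₁) = 510×5.68/(8.314×517) = 0.674 mol.
Step 1 — Isobaric: P stays 510 kPa; V/T = const ⇒ T₂ = 1980 K, V₂ = 21.8 L.
W = PΔV = 510×(21.8−5.68) kPa·L = 8200 J.
ΔU = nCvΔT = 0.674×20.8×(1980−517) = 20500 J.
Q = ΔU + W = nCpΔT = 28700 J.
State after step 1: P = 510 kPa, V = 21.8 L, T = 1980 K.
Step 2 — Isothermal: T stays 1980 K; PV = const ⇒ V₂ = 118 L, P₂ = 94.3 kPa.
ΔU = 0 (ideal gas, T constant).
W = nRT ln(V₂/V₁) = 0.674×8.314×1980×ln(5.41) = 18700 J.
Q = ΔU + W = 18700 J.
Net over both steps: W = 26900 J, Q = 47400 J, ΔU = 20500 J.

26900 J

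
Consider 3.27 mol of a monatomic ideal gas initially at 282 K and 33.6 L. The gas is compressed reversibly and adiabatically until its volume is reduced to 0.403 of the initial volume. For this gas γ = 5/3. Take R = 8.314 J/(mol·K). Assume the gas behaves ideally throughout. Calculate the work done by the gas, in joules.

-9580 J

P₁ = nRT₁/V₁ = 3.27×8.314×282/33.6 = 228 kPa.
Adiabatic: TV^(γ−1) = const ⇒ T₂ = 282×(2.48)^0.667 = 517 K; PV^γ = const ⇒ P₂ = 1040 kPa.
ΔU = nCvΔT = 3.27×12.5×(517−282) = 9580 J.
Q = 0 for an adiabatic process, so W = −ΔU = -9580 J.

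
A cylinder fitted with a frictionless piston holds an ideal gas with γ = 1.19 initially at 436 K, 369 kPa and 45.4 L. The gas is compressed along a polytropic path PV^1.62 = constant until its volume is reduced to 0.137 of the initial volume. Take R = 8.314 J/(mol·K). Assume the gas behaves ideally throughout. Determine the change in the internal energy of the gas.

214000 J

n = P₁V₁/(RT₁) = 369×45.4/(8.314×436) = 4.62 mol.
Polytropic n=1.62: T₂ = T₁(V₁/V₂)^(n−1) = 436×(7.30)^0.62 = 1500 K; P₂ = P₁(V₁/V₂)^n = 9240 kPa.
For an ideal gas ΔU = nCvΔT with Cv = R/(γ−1) = 43.8 J/(mol·K).
ΔU = 4.62×43.8×(1500−436) = 214000 J.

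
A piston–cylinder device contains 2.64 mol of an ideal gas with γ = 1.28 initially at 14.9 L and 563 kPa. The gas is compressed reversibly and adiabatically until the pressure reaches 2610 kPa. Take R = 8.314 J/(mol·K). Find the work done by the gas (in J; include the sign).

-11900 J

T₁ = P₁V₁/(nR) = 563×14.9/(2.64×8.314) = 382 K.
Adiabatic: T₂/T₁ = (P₂/P₁)^((γ−1)/γ) ⇒ T₂ = 382×(4.64)^0.219 = 535 K; V₂ = 4.50 L.
ΔU = nCvΔT = 2.64×29.7×(535−382) = 11900 J.
Q = 0 for an adiabatic process, so W = −ΔU = -11900 J.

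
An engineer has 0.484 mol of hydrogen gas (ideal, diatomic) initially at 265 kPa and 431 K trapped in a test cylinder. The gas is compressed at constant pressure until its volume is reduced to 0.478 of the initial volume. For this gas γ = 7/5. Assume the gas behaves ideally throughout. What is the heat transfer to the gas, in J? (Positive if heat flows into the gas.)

-3170 J

V₁ = nRT₁/P₁ = 0.484×8.314×431/265 = 6.54 L.
Isobaric: P stays 265 kPa; V/T = const ⇒ T₂ = 206 K, V₂ = 3.13 L.
W = PΔV = 265×(3.13−6.54) kPa·L = -905 J.
ΔU = nCvΔT = 0.484×20.8×(206−431) = -2260 J.
Q = ΔU + W = nCpΔT = -3170 J.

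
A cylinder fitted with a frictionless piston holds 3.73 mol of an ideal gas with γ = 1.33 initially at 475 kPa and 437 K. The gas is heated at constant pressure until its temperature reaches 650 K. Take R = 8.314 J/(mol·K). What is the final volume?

42.4 L

V₁ = nRT₁/P₁ = 3.73×8.314×437/475 = 28.5 L.
Isobaric: P stays 475 kPa; V/T = const ⇒ T₂ = 650 K, V₂ = 42.4 L.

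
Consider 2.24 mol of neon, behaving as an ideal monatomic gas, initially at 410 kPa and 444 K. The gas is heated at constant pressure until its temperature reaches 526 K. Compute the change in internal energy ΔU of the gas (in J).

2290 J

V₁ = nRT₁/P₁ = 2.24×8.314×444/410 = 20.2 L.
Isobaric: P stays 410 kPa; V/T = const ⇒ T₂ = 526 K, V₂ = 23.9 L.
For an ideal gas ΔU = nCvΔT with Cv = (3/2)R = 12.5 J/(mol·K).
ΔU = 2.24×12.5×(526−444) = 2290 J.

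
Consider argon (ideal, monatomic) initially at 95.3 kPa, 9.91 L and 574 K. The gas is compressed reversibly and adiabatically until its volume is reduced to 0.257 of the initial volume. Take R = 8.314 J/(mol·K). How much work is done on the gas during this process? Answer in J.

n = P₁V₁/(RT₁) = 95.3×9.91/(8.314×574) = 0.198 mol.
Adiabatic: TV^(γ−1) = const ⇒ T₂ = 574×(3.89)^0.667 = 1420 K; PV^γ = const ⇒ P₂ = 917 kPa.
ΔU = nCvΔT = 0.198×12.5×(1420−574) = 2090 J.
Q = 0 for an adiabatic process, so W = −ΔU = -2090 J.
Work done on the gas = −W_by = 2090 J.

2090 J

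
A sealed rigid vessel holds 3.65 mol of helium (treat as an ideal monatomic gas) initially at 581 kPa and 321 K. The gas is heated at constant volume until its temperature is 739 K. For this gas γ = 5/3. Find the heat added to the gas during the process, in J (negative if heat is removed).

V₁ = nRT₁/P₁ = 3.65×8.314×321/581 = 16.8 L.
Isochoric: V stays 16.8 L; P/T = const ⇒ T₂ = 739 K, P₂ = 1340 kPa.
W = 0 (no volume change).
ΔU = nCvΔT = 3.65×12.5×(739−321) = 19000 J.
Q = ΔU = 19000 J.

19000 J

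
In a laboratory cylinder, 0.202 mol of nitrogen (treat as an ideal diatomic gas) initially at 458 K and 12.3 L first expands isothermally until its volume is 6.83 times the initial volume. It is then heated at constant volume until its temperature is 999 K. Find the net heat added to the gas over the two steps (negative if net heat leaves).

P₁ = nRT₁/V₁ = 0.202×8.314×458/12.3 = 62.5 kPa.
Step 1 — Isothermal: T stays 458 K; PV = const ⇒ V₂ = 84.0 L, P₂ = 9.16 kPa.
ΔU = 0 (ideal gas, T constant).
W = nRT ln(V₂/V₁) = 0.202×8.314×458×ln(6.83) = 1480 J.
Q = ΔU + W = 1480 J.
State after step 1: P = 9.16 kPa, V = 84.0 L, T = 458 K.
Step 2 — Isochoric: V stays 84.0 L; P/T = const ⇒ T₂ = 999 K, P₂ = 20.0 kPa.
W = 0 (no volume change).
ΔU = nCvΔT = 0.202×20.8×(999−458) = 2270 J.
Q = ΔU = 2270 J.
Net over both steps: W = 1480 J, Q = 3750 J, ΔU = 2270 J.

3750 J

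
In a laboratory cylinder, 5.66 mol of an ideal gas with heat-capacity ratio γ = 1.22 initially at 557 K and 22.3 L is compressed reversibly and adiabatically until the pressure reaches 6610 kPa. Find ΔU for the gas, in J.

P₁ = nRT₁/V₁ = 5.66×8.314×557/22.3 = 1180 kPa.
Adiabatic: T₂/T₁ = (P₂/P₁)^((γ−1)/γ) ⇒ T₂ = 557×(5.62)^0.180 = 761 K; V₂ = 5.41 L.
For an ideal gas ΔU = nCvΔT with Cv = R/(γ−1) = 37.8 J/(mol·K).
ΔU = 5.66×37.8×(761−557) = 43500 J.

43500 J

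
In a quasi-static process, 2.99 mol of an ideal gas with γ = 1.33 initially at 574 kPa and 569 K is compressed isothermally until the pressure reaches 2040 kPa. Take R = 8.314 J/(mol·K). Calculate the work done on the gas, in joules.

17900 J

V₁ = nRT₁/P₁ = 2.99×8.314×569/574 = 24.6 L.
Isothermal: T stays 569 K; PV = const ⇒ V₂ = 6.93 L, P₂ = 2040 kPa.
W = nRT ln(V₂/V₁) = 2.99×8.314×569×ln(0.281) = -17900 J.
Work done on the gas = −W_by = 17900 J.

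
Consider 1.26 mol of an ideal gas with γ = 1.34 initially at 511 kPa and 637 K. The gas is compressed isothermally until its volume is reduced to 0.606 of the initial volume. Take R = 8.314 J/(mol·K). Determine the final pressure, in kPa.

V₁ = nRT₁/P₁ = 1.26×8.314×637/511 = 13.1 L.
Isothermal: T stays 637 K; PV = const ⇒ V₂ = 7.91 L, P₂ = 843 kPa.

843 kPa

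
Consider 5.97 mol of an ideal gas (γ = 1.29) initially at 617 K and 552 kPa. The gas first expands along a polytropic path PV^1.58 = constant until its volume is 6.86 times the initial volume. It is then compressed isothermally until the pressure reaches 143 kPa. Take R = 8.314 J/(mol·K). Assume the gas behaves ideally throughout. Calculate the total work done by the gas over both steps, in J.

V₁ = nRT₁/P₁ = 5.97×8.314×617/552 = 55.5 L.
Step 1 — Polytropic n=1.58: T₂ = T₁(V₁/V₂)^(n−1) = 617×(0.146)^0.58 = 202 K; P₂ = P₁(V₁/V₂)^n = 26.3 kPa.
W = (P₁V₁−P₂V₂)/(n−1) = (552×55.5−26.3×381)/0.58 = 35500 J.
ΔU = nCvΔT = 5.97×28.7×(202−617) = -71000 J.
Q = ΔU + W = -35500 J.
State after step 1: P = 26.3 kPa, V = 381 L, T = 202 K.
Step 2 — Isothermal: T stays 202 K; PV = const ⇒ V₂ = 70.1 L, P₂ = 143 kPa.
ΔU = 0 (ideal gas, T constant).
W = nRT ln(V₂/V₁) = 5.97×8.314×202×ln(0.184) = -17000 J.
Q = ΔU + W = -17000 J.
Net over both steps: W = 18600 J, Q = -52500 J, ΔU = -71000 J.

18600 J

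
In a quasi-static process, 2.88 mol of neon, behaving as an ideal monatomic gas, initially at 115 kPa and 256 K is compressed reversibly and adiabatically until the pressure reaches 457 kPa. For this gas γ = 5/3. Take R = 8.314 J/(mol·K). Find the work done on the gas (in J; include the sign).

V₁ = nRT₁/P₁ = 2.88×8.314×256/115 = 53.3 L.
Adiabatic: T₂/T₁ = (P₂/P₁)^((γ−1)/γ) ⇒ T₂ = 256×(3.97)^0.400 = 445 K; V₂ = 23.3 L.
ΔU = nCvΔT = 2.88×12.5×(445−256) = 6770 J.
Q = 0 for an adiabatic process, so W = −ΔU = -6770 J.
Work done on the gas = −W_by = 6770 J.

6770 J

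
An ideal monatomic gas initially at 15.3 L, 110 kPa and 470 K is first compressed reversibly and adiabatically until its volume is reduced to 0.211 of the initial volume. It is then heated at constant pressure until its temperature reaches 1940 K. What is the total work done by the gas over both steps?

n = P₁V₁/(RT₁) = 110×15.3/(8.314×470) = 0.431 mol.
Step 1 — Adiabatic: TV^(γ−1) = const ⇒ T₂ = 470×(4.74)^0.667 = 1330 K; PV^γ = const ⇒ P₂ = 1470 kPa.
ΔU = nCvΔT = 0.431×12.5×(1330−470) = 4600 J.
Q = 0 for an adiabatic process, so W = −ΔU = -4600 J.
State after step 1: P = 1470 kPa, V = 3.23 L, T = 1330 K.
Step 2 — Isobaric: P stays 1470 kPa; V/T = const ⇒ T₂ = 1940 K, V₂ = 4.72 L.
W = PΔV = 1470×(4.72−3.23) kPa·L = 2200 J.
ΔU = nCvΔT = 0.431×12.5×(1940−1330) = 3300 J.
Q = ΔU + W = nCpΔT = 5500 J.
Net over both steps: W = -2400 J, Q = 5500 J, ΔU = 7900 J.

-2400 J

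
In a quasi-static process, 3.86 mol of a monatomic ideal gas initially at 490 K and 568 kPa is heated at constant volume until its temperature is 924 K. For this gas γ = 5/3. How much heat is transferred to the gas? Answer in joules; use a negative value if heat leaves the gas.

20900 J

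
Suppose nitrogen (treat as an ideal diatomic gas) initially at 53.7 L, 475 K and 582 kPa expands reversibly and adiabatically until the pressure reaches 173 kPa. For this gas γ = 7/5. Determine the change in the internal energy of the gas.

n = P₁V₁/(RT₁) = 582×53.7/(8.314×475) = 7.91 mol.
Adiabatic: T₂/T₁ = (P₂/P₁)^((γ−1)/γ) ⇒ T₂ = 475×(0.297)^0.286 = 336 K; V₂ = 128 L.
For an ideal gas ΔU = nCvΔT with Cv = (5/2)R = 20.8 J/(mol·K).
ΔU = 7.91×20.8×(336−475) = -22900 J.

-22900 J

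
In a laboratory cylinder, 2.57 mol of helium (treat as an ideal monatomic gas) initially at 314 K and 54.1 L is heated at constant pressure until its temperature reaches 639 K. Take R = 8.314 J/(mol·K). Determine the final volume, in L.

P₁ = nRT₁/V₁ = 2.57×8.314×314/54.1 = 124 kPa.
Isobaric: P stays 124 kPa; V/T = const ⇒ T₂ = 639 K, V₂ = 110 L.

110 L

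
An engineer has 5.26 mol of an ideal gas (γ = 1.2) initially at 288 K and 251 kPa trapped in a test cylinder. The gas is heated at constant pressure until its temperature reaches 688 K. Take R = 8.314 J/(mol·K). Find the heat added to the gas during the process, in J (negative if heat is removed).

105000 J

V₁ = nRT₁/P₁ = 5.26×8.314×288/251 = 50.2 L.
Isobaric: P stays 251 kPa; V/T = const ⇒ T₂ = 688 K, V₂ = 120 L.
W = PΔV = 251×(120−50.2) kPa·L = 17500 J.
ΔU = nCvΔT = 5.26×41.6×(688−288) = 87500 J.
Q = ΔU + W = nCpΔT = 105000 J.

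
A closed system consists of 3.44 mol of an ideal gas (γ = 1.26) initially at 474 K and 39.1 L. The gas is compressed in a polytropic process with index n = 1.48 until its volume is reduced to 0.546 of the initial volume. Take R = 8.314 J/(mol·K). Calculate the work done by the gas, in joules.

-9520 J

P₁ = nRT₁/V₁ = 3.44×8.314×474/39.1 = 347 kPa.
Polytropic n=1.48: T₂ = T₁(V₁/V₂)^(n−1) = 474×(1.83)^0.48 = 634 K; P₂ = P₁(V₁/V₂)^n = 849 kPa.
W = (P₁V₁−P₂V₂)/(n−1) = (347×39.1−849×21.3)/0.48 = -9520 J.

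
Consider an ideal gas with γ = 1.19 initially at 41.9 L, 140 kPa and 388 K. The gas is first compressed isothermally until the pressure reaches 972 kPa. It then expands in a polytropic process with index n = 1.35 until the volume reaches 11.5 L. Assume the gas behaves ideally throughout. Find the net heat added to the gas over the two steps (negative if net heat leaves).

n = P₁V₁/(RT₁) = 140×41.9/(8.314×388) = 1.82 mol.
Step 1 — Isothermal: T stays 388 K; PV = const ⇒ V₂ = 6.03 L, P₂ = 972 kPa.
ΔU = 0 (ideal gas, T constant).
W = nRT ln(V₂/V₁) = 1.82×8.314×388×ln(0.144) = -11400 J.
Q = ΔU + W = -11400 J.
State after step 1: P = 972 kPa, V = 6.03 L, T = 388 K.
Step 2 — Polytropic n=1.35: T₂ = T₁(V₁/V₂)^(n−1) = 388×(0.525)^0.35 = 310 K; P₂ = P₁(V₁/V₂)^n = 407 kPa.
W = (P₁V₁−P₂V₂)/(n−1) = (972×6.03−407×11.5)/0.35 = 3390 J.
ΔU = nCvΔT = 1.82×43.8×(310−388) = -6240 J.
Q = ΔU + W = -2850 J.
Net over both steps: W = -7980 J, Q = -14200 J, ΔU = -6240 J.

-14200 J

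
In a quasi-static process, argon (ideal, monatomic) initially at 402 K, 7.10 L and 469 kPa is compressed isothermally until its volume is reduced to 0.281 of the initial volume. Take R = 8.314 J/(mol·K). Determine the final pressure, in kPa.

Isothermal: T stays 402 K; PV = const ⇒ V₂ = 2.00 L, P₂ = 1670 kPa.

1670 kPa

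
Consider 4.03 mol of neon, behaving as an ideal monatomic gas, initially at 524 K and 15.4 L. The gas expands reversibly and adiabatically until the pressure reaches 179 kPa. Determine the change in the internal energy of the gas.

P₁ = nRT₁/V₁ = 4.03×8.314×524/15.4 = 1140 kPa.
Adiabatic: T₂/T₁ = (P₂/P₁)^((γ−1)/γ) ⇒ T₂ = 524×(0.157)^0.400 = 250 K; V₂ = 46.8 L.
For an ideal gas ΔU = nCvΔT with Cv = (3/2)R = 12.5 J/(mol·K).
ΔU = 4.03×12.5×(250−524) = -13800 J.

-13800 J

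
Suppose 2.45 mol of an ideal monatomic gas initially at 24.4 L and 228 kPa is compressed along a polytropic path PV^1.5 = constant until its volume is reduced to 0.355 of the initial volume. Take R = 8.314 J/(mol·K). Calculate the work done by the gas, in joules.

-7550 J

T₁ = P₁V₁/(nR) = 228×24.4/(2.45×8.314) = 273 K.
Polytropic n=1.5: T₂ = T₁(V₁/V₂)^(n−1) = 273×(2.82)^0.50 = 458 K; P₂ = P₁(V₁/V₂)^n = 1080 kPa.
W = (P₁V₁−P₂V₂)/(n−1) = (228×24.4−1080×8.66)/0.50 = -7550 J.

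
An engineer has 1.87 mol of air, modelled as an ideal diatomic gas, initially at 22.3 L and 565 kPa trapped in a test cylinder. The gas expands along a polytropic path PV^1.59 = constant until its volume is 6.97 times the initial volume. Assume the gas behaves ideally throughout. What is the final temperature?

258 K

T₁ = P₁V₁/(nR) = 565×22.3/(1.87×8.314) = 810 K.
Polytropic n=1.59: T₂ = T₁(V₁/V₂)^(n−1) = 810×(0.143)^0.59 = 258 K; P₂ = P₁(V₁/V₂)^n = 25.8 kPa.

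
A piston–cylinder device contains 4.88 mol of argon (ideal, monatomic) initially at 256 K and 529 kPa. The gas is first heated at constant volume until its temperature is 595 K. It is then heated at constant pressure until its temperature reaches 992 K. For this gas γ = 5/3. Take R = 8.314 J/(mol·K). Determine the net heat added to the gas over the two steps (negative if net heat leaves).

60900 J

V₁ = nRT₁/P₁ = 4.88×8.314×256/529 = 19.6 L.
Step 1 — Isochoric: V stays 19.6 L; P/T = const ⇒ T₂ = 595 K, P₂ = 1230 kPa.
W = 0 (no volume change).
ΔU = nCvΔT = 4.88×12.5×(595−256) = 20600 J.
Q = ΔU = 20600 J.
State after step 1: P = 1230 kPa, V = 19.6 L, T = 595 K.
Step 2 — Isobaric: P stays 1230 kPa; V/T = const ⇒ T₂ = 992 K, V₂ = 32.7 L.
W = PΔV = 1230×(32.7−19.6) kPa·L = 16100 J.
ΔU = nCvΔT = 4.88×12.5×(992−595) = 24200 J.
Q = ΔU + W = nCpΔT = 40300 J.
Net over both steps: W = 16100 J, Q = 60900 J, ΔU = 44800 J.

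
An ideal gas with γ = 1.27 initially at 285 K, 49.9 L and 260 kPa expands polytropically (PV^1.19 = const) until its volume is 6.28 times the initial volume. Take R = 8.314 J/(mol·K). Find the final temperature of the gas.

201 K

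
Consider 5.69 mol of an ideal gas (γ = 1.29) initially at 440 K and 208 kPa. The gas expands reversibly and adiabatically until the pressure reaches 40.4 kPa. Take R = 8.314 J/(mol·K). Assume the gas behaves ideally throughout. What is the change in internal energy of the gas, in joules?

-22100 J

V₁ = nRT₁/P₁ = 5.69×8.314×440/208 = 100 L.
Adiabatic: T₂/T₁ = (P₂/P₁)^((γ−1)/γ) ⇒ T₂ = 440×(0.194)^0.225 = 304 K; V₂ = 356 L.
For an ideal gas ΔU = nCvΔT with Cv = R/(γ−1) = 28.7 J/(mol·K).
ΔU = 5.69×28.7×(304−440) = -22100 J.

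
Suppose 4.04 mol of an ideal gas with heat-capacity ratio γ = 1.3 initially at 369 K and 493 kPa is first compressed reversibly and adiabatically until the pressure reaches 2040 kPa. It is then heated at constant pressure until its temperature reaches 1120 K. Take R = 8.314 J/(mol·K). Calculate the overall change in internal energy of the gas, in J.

84100 J

V₁ = nRT₁/P₁ = 4.04×8.314×369/493 = 25.1 L.
Step 1 — Adiabatic: T₂/T₁ = (P₂/P₁)^((γ−1)/γ) ⇒ T₂ = 369×(4.14)^0.231 = 512 K; V₂ = 8.43 L.
ΔU = nCvΔT = 4.04×27.7×(512−369) = 16000 J.
Q = 0 for an adiabatic process, so W = −ΔU = -16000 J.
State after step 1: P = 2040 kPa, V = 8.43 L, T = 512 K.
Step 2 — Isobaric: P stays 2040 kPa; V/T = const ⇒ T₂ = 1120 K, V₂ = 18.4 L.
W = PΔV = 2040×(18.4−8.43) kPa·L = 20400 J.
ΔU = nCvΔT = 4.04×27.7×(1120−512) = 68100 J.
Q = ΔU + W = nCpΔT = 88500 J.
Net over both steps: W = 4400 J, Q = 88500 J, ΔU = 84100 J.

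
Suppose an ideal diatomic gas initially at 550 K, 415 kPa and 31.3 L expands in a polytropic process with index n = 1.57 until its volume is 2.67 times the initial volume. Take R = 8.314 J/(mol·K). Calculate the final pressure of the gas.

Polytropic n=1.57: T₂ = T₁(V₁/V₂)^(n−1) = 550×(0.375)^0.57 = 314 K; P₂ = P₁(V₁/V₂)^n = 88.8 kPa.

88.8 kPa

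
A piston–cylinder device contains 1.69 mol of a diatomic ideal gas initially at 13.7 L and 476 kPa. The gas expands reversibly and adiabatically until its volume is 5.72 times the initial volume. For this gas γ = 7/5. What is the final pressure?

41.4 kPa

T₁ = P₁V₁/(nR) = 476×13.7/(1.69×8.314) = 464 K.
Adiabatic: TV^(γ−1) = const ⇒ T₂ = 464×(0.175)^0.400 = 231 K; PV^γ = const ⇒ P₂ = 41.4 kPa.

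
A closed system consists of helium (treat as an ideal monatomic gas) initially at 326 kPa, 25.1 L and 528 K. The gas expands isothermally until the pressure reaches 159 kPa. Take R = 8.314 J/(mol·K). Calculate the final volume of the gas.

51.5 L

Isothermal: T stays 528 K; PV = const ⇒ V₂ = 51.5 L, P₂ = 159 kPa.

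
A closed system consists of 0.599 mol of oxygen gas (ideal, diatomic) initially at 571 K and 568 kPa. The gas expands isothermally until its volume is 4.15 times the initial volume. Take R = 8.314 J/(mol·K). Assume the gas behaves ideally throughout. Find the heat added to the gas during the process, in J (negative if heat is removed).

4050 J

V₁ = nRT₁/P₁ = 0.599×8.314×571/568 = 5.01 L.
Isothermal: T stays 571 K; PV = const ⇒ V₂ = 20.8 L, P₂ = 137 kPa.
ΔU = 0 (ideal gas, T constant).
W = nRT ln(V₂/V₁) = 0.599×8.314×571×ln(4.15) = 4050 J.
Q = ΔU + W = 4050 J.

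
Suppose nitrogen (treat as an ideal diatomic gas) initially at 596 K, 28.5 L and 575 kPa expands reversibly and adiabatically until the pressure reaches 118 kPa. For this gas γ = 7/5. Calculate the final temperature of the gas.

Adiabatic: T₂/T₁ = (P₂/P₁)^((γ−1)/γ) ⇒ T₂ = 596×(0.205)^0.286 = 379 K; V₂ = 88.3 L.

379 K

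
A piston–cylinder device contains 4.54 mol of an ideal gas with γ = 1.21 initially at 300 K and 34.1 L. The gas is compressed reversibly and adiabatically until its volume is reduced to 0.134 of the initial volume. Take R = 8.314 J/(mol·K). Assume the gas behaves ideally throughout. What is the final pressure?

P₁ = nRT₁/V₁ = 4.54×8.314×300/34.1 = 332 kPa.
Adiabatic: TV^(γ−1) = const ⇒ T₂ = 300×(7.46)^0.210 = 458 K; PV^γ = const ⇒ P₂ = 3780 kPa.

3780 kPa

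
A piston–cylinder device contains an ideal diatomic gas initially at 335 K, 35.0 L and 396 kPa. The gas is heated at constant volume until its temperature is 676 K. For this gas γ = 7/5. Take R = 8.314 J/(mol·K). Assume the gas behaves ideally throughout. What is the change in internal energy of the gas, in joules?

n = P₁V₁/(RT₁) = 396×35.0/(8.314×335) = 4.98 mol.
Isochoric: V stays 35.0 L; P/T = const ⇒ T₂ = 676 K, P₂ = 799 kPa.
For an ideal gas ΔU = nCvΔT with Cv = (5/2)R = 20.8 J/(mol·K).
ΔU = 4.98×20.8×(676−335) = 35300 J.

35300 J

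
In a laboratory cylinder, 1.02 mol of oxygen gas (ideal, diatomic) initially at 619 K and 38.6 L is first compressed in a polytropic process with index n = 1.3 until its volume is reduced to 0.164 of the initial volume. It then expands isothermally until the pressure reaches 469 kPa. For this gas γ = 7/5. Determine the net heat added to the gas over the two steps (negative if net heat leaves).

6890 J

P₁ = nRT₁/V₁ = 1.02×8.314×619/38.6 = 136 kPa.
Step 1 — Polytropic n=1.3: T₂ = T₁(V₁/V₂)^(n−1) = 619×(6.10)^0.30 = 1060 K; P₂ = P₁(V₁/V₂)^n = 1430 kPa.
W = (P₁V₁−P₂V₂)/(n−1) = (136×38.6−1430×6.33)/0.30 = -12600 J.
ΔU = nCvΔT = 1.02×20.8×(1060−619) = 9450 J.
Q = ΔU + W = -3150 J.
State after step 1: P = 1430 kPa, V = 6.33 L, T = 1060 K.
Step 2 — Isothermal: T stays 1060 K; PV = const ⇒ V₂ = 19.3 L, P₂ = 469 kPa.
ΔU = 0 (ideal gas, T constant).
W = nRT ln(V₂/V₁) = 1.02×8.314×1060×ln(3.04) = 10000 J.
Q = ΔU + W = 10000 J.
Net over both steps: W = -2560 J, Q = 6890 J, ΔU = 9450 J.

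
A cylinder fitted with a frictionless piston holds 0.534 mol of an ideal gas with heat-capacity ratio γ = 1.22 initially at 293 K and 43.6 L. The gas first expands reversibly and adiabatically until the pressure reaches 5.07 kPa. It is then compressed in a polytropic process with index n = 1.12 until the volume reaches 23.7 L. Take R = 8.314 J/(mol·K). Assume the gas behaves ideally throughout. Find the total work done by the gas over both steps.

-594 J

P₁ = nRT₁/V₁ = 0.534×8.314×293/43.6 = 29.8 kPa.
Step 1 — Adiabatic: T₂/T₁ = (P₂/P₁)^((γ−1)/γ) ⇒ T₂ = 293×(0.170)^0.180 = 213 K; V₂ = 186 L.
ΔU = nCvΔT = 0.534×37.8×(213−293) = -1620 J.
Q = 0 for an adiabatic process, so W = −ΔU = 1620 J.
State after step 1: P = 5.07 kPa, V = 186 L, T = 213 K.
Step 2 — Polytropic n=1.12: T₂ = T₁(V₁/V₂)^(n−1) = 213×(7.86)^0.12 = 273 K; P₂ = P₁(V₁/V₂)^n = 51.1 kPa.
W = (P₁V₁−P₂V₂)/(n−1) = (5.07×186−51.1×23.7)/0.12 = -2210 J.
ΔU = nCvΔT = 0.534×37.8×(273−213) = 1210 J.
Q = ΔU + W = -1010 J.
Net over both steps: W = -594 J, Q = -1010 J, ΔU = -411 J.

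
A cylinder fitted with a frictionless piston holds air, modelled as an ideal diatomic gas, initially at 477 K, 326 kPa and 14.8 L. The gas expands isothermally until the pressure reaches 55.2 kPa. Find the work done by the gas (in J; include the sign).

n = P₁V₁/(RT₁) = 326×14.8/(8.314×477) = 1.22 mol.
Isothermal: T stays 477 K; PV = const ⇒ V₂ = 87.4 L, P₂ = 55.2 kPa.
W = nRT ln(V₂/V₁) = 1.22×8.314×477×ln(5.91) = 8570 J.

8570 J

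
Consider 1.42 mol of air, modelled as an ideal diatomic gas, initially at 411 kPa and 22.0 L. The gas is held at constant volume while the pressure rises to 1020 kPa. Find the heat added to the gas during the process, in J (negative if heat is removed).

T₁ = P₁V₁/(nR) = 411×22.0/(1.42×8.314) = 766 K.
Isochoric: V stays 22.0 L; P/T = const ⇒ T₂ = 1900 K, P₂ = 1020 kPa.
W = 0 (no volume change).
ΔU = nCvΔT = 1.42×20.8×(1900−766) = 33500 J.
Q = ΔU = 33500 J.

33500 J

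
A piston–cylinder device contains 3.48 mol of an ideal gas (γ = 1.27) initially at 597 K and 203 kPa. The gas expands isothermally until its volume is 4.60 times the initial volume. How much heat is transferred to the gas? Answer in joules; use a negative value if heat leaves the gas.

V₁ = nRT₁/P₁ = 3.48×8.314×597/203 = 85.1 L.
Isothermal: T stays 597 K; PV = const ⇒ V₂ = 391 L, P₂ = 44.1 kPa.
ΔU = 0 (ideal gas, T constant).
W = nRT ln(V₂/V₁) = 3.48×8.314×597×ln(4.60) = 26400 J.
Q = ΔU + W = 26400 J.

26400 J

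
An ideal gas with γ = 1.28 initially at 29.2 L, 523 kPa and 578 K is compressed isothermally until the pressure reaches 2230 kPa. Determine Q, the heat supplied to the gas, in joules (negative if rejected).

-22100 J

n = P₁V₁/(RT₁) = 523×29.2/(8.314×578) = 3.18 mol.
Isothermal: T stays 578 K; PV = const ⇒ V₂ = 6.85 L, P₂ = 2230 kPa.
ΔU = 0 (ideal gas, T constant).
W = nRT ln(V₂/V₁) = 3.18×8.314×578×ln(0.235) = -22100 J.
Q = ΔU + W = -22100 J.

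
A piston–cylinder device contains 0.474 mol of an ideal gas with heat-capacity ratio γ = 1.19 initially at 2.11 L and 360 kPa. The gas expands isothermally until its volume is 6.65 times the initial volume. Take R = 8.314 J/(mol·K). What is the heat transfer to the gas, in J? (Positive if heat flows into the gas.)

1440 J

T₁ = P₁V₁/(nR) = 360×2.11/(0.474×8.314) = 193 K.
Isothermal: T stays 193 K; PV = const ⇒ V₂ = 14.0 L, P₂ = 54.1 kPa.
ΔU = 0 (ideal gas, T constant).
W = nRT ln(V₂/V₁) = 0.474×8.314×193×ln(6.65) = 1440 J.
Q = ΔU + W = 1440 J.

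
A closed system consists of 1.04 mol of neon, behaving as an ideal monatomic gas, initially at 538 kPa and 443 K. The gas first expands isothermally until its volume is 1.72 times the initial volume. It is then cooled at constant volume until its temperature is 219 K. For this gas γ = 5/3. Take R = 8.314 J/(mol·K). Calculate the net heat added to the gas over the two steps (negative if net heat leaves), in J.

-828 J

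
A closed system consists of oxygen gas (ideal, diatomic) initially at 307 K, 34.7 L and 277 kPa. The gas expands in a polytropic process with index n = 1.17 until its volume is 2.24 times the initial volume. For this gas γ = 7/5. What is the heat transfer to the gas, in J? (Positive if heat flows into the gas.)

n = P₁V₁/(RT₁) = 277×34.7/(8.314×307) = 3.77 mol.
Polytropic n=1.17: T₂ = T₁(V₁/V₂)^(n−1) = 307×(0.446)^0.17 = 268 K; P₂ = P₁(V₁/V₂)^n = 108 kPa.
W = (P₁V₁−P₂V₂)/(n−1) = (277×34.7−108×77.7)/0.17 = 7240 J.
ΔU = nCvΔT = 3.77×20.8×(268−307) = -3080 J.
Q = ΔU + W = 4170 J.

4170 J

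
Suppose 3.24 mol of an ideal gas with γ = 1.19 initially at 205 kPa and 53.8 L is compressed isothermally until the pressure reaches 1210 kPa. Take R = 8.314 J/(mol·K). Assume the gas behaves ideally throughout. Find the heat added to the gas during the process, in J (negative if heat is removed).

-19600 J

T₁ = P₁V₁/(nR) = 205×53.8/(3.24×8.314) = 409 K.
Isothermal: T stays 409 K; PV = const ⇒ V₂ = 9.11 L, P₂ = 1210 kPa.
ΔU = 0 (ideal gas, T constant).
W = nRT ln(V₂/V₁) = 3.24×8.314×409×ln(0.169) = -19600 J.
Q = ΔU + W = -19600 J.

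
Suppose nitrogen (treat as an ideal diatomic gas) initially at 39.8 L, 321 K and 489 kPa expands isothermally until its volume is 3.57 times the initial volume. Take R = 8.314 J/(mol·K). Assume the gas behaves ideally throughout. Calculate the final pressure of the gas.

Isothermal: T stays 321 K; PV = const ⇒ V₂ = 142 L, P₂ = 137 kPa.

137 kPa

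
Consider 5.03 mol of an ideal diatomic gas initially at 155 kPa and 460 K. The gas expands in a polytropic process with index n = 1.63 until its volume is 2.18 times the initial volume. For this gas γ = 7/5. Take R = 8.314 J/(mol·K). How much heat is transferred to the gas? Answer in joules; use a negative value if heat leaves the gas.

V₁ = nRT₁/P₁ = 5.03×8.314×460/155 = 124 L.
Polytropic n=1.63: T₂ = T₁(V₁/V₂)^(n−1) = 460×(0.459)^0.63 = 282 K; P₂ = P₁(V₁/V₂)^n = 43.5 kPa.
W = (P₁V₁−P₂V₂)/(n−1) = (155×124−43.5×271)/0.63 = 11800 J.
ΔU = nCvΔT = 5.03×20.8×(282−460) = -18700 J.
Q = ΔU + W = -6810 J.

-6810 J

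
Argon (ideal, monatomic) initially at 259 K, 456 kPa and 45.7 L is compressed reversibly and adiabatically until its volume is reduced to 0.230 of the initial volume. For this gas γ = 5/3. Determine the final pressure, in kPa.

5280 kPa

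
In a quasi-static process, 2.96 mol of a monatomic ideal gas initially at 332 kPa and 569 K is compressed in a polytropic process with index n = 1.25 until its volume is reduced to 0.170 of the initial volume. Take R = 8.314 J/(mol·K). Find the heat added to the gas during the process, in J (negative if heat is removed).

V₁ = nRT₁/P₁ = 2.96×8.314×569/332 = 42.2 L.
Polytropic n=1.25: T₂ = T₁(V₁/V₂)^(n−1) = 569×(5.88)^0.25 = 886 K; P₂ = P₁(V₁/V₂)^n = 3040 kPa.
W = (P₁V₁−P₂V₂)/(n−1) = (332×42.2−3040×7.17)/0.25 = -31200 J.
ΔU = nCvΔT = 2.96×12.5×(886−569) = 11700 J.
Q = ΔU + W = -19500 J.

-19500 J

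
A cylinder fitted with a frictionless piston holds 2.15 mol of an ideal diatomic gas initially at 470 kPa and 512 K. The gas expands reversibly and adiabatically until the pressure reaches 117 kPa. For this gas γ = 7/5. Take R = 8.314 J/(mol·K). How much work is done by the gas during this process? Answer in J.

7500 J

V₁ = nRT₁/P₁ = 2.15×8.314×512/470 = 19.5 L.
Adiabatic: T₂/T₁ = (P₂/P₁)^((γ−1)/γ) ⇒ T₂ = 512×(0.249)^0.286 = 344 K; V₂ = 52.6 L.
ΔU = nCvΔT = 2.15×20.8×(344−512) = -7500 J.
Q = 0 for an adiabatic process, so W = −ΔU = 7500 J.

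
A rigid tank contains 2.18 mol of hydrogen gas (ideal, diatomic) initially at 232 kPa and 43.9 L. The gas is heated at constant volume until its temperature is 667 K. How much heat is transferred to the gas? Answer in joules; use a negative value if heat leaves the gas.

T₁ = P₁V₁/(nR) = 232×43.9/(2.18×8.314) = 562 K.
Isochoric: V stays 43.9 L; P/T = const ⇒ T₂ = 667 K, P₂ = 275 kPa.
W = 0 (no volume change).
ΔU = nCvΔT = 2.18×20.8×(667−562) = 4760 J.
Q = ΔU = 4760 J.

4760 J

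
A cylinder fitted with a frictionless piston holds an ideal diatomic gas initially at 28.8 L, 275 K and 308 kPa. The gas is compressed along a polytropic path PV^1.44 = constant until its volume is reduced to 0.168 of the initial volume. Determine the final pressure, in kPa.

4020 kPa

Polytropic n=1.44: T₂ = T₁(V₁/V₂)^(n−1) = 275×(5.95)^0.44 = 603 K; P₂ = P₁(V₁/V₂)^n = 4020 kPa.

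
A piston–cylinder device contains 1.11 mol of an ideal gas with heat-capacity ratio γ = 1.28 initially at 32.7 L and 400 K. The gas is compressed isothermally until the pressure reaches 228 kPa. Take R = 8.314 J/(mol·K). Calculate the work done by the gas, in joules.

-2590 J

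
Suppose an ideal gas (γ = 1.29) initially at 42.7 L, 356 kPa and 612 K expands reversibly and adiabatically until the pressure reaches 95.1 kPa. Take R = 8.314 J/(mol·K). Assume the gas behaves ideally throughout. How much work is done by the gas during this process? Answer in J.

13500 J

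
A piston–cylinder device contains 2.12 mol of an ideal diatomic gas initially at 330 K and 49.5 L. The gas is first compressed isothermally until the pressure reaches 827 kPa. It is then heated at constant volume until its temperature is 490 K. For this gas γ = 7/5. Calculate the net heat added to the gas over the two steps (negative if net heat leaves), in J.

-4300 J

P₁ = nRT₁/V₁ = 2.12×8.314×330/49.5 = 118 kPa.
Step 1 — Isothermal: T stays 330 K; PV = const ⇒ V₂ = 7.03 L, P₂ = 827 kPa.
ΔU = 0 (ideal gas, T constant).
W = nRT ln(V₂/V₁) = 2.12×8.314×330×ln(0.142) = -11300 J.
Q = ΔU + W = -11300 J.
State after step 1: P = 827 kPa, V = 7.03 L, T = 330 K.
Step 2 — Isochoric: V stays 7.03 L; P/T = const ⇒ T₂ = 490 K, P₂ = 1230 kPa.
W = 0 (no volume change).
ΔU = nCvΔT = 2.12×20.8×(490−330) = 7050 J.
Q = ΔU = 7050 J.
Net over both steps: W = -11300 J, Q = -4300 J, ΔU = 7050 J.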